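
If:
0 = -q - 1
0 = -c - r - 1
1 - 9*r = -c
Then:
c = -1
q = -1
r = 0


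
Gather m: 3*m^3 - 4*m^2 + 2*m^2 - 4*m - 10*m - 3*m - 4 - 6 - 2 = 3*m^3 - 2*m^2 - 17*m - 12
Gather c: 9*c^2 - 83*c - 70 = 9*c^2 - 83*c - 70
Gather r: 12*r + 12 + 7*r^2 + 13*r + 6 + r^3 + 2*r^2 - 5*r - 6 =r^3 + 9*r^2 + 20*r + 12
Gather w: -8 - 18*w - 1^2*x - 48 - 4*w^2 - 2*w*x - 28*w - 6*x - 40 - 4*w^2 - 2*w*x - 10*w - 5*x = -8*w^2 + w*(-4*x - 56) - 12*x - 96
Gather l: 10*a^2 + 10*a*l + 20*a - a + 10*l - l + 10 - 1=10*a^2 + 19*a + l*(10*a + 9) + 9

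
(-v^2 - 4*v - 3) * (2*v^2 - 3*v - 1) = -2*v^4 - 5*v^3 + 7*v^2 + 13*v + 3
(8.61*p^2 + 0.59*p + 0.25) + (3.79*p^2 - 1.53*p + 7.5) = 12.4*p^2 - 0.94*p + 7.75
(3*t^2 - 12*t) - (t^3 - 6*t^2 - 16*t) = -t^3 + 9*t^2 + 4*t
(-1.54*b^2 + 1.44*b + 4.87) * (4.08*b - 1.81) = -6.2832*b^3 + 8.6626*b^2 + 17.2632*b - 8.8147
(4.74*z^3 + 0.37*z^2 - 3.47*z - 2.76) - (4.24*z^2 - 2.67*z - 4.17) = 4.74*z^3 - 3.87*z^2 - 0.8*z + 1.41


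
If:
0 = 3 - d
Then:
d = 3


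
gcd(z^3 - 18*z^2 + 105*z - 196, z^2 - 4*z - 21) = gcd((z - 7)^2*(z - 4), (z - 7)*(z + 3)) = z - 7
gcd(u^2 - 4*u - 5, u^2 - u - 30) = 1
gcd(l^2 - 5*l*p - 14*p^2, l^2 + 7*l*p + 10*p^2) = l + 2*p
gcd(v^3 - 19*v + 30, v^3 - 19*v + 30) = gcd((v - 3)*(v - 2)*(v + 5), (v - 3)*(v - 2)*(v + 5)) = v^3 - 19*v + 30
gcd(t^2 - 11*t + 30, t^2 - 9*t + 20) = t - 5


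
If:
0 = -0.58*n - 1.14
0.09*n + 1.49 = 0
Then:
No Solution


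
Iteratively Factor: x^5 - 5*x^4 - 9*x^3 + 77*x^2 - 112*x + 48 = (x + 4)*(x^4 - 9*x^3 + 27*x^2 - 31*x + 12) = (x - 1)*(x + 4)*(x^3 - 8*x^2 + 19*x - 12) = (x - 3)*(x - 1)*(x + 4)*(x^2 - 5*x + 4) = (x - 3)*(x - 1)^2*(x + 4)*(x - 4)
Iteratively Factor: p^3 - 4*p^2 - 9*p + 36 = (p - 3)*(p^2 - p - 12) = (p - 3)*(p + 3)*(p - 4)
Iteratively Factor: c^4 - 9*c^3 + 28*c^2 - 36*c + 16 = (c - 2)*(c^3 - 7*c^2 + 14*c - 8) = (c - 2)^2*(c^2 - 5*c + 4) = (c - 4)*(c - 2)^2*(c - 1)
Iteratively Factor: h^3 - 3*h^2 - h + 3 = (h - 1)*(h^2 - 2*h - 3) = (h - 1)*(h + 1)*(h - 3)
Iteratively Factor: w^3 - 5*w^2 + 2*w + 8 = (w - 4)*(w^2 - w - 2) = (w - 4)*(w + 1)*(w - 2)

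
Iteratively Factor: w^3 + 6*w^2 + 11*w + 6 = (w + 1)*(w^2 + 5*w + 6) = (w + 1)*(w + 2)*(w + 3)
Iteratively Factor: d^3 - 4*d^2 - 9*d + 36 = (d + 3)*(d^2 - 7*d + 12) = (d - 4)*(d + 3)*(d - 3)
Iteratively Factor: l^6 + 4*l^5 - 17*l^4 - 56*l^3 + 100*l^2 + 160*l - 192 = (l - 1)*(l^5 + 5*l^4 - 12*l^3 - 68*l^2 + 32*l + 192) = (l - 1)*(l + 4)*(l^4 + l^3 - 16*l^2 - 4*l + 48) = (l - 1)*(l + 4)^2*(l^3 - 3*l^2 - 4*l + 12) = (l - 3)*(l - 1)*(l + 4)^2*(l^2 - 4) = (l - 3)*(l - 2)*(l - 1)*(l + 4)^2*(l + 2)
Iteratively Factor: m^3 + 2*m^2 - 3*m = (m - 1)*(m^2 + 3*m) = (m - 1)*(m + 3)*(m)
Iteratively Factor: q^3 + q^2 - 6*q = (q + 3)*(q^2 - 2*q) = q*(q + 3)*(q - 2)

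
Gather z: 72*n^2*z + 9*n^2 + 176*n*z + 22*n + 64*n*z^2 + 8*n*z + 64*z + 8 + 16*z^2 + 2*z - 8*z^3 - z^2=9*n^2 + 22*n - 8*z^3 + z^2*(64*n + 15) + z*(72*n^2 + 184*n + 66) + 8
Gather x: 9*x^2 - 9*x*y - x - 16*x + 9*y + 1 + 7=9*x^2 + x*(-9*y - 17) + 9*y + 8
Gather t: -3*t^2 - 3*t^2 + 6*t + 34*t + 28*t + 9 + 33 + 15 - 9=-6*t^2 + 68*t + 48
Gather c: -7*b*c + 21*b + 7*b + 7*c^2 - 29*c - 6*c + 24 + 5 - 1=28*b + 7*c^2 + c*(-7*b - 35) + 28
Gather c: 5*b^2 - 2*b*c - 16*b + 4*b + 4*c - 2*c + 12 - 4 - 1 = 5*b^2 - 12*b + c*(2 - 2*b) + 7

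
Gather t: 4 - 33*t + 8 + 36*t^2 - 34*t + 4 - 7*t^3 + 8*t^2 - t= -7*t^3 + 44*t^2 - 68*t + 16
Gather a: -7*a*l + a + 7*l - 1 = a*(1 - 7*l) + 7*l - 1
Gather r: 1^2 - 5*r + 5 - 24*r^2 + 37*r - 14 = -24*r^2 + 32*r - 8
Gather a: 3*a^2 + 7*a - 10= 3*a^2 + 7*a - 10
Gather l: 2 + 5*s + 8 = 5*s + 10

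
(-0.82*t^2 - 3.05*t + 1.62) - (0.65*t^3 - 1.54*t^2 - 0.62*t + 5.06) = -0.65*t^3 + 0.72*t^2 - 2.43*t - 3.44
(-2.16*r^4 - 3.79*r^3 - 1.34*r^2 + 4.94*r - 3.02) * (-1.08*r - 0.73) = 2.3328*r^5 + 5.67*r^4 + 4.2139*r^3 - 4.357*r^2 - 0.3446*r + 2.2046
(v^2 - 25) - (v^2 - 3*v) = 3*v - 25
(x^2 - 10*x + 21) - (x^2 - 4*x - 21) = 42 - 6*x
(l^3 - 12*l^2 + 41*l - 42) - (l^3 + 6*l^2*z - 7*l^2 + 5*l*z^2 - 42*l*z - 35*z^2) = -6*l^2*z - 5*l^2 - 5*l*z^2 + 42*l*z + 41*l + 35*z^2 - 42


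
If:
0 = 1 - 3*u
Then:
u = 1/3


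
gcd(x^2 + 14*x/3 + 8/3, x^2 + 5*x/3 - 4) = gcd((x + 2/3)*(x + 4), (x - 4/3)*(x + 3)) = 1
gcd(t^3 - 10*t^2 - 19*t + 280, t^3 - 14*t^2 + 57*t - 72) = t - 8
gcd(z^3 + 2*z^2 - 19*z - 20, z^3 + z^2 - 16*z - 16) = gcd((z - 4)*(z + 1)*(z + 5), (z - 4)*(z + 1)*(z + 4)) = z^2 - 3*z - 4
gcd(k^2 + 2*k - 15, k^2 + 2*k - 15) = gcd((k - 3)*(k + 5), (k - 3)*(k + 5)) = k^2 + 2*k - 15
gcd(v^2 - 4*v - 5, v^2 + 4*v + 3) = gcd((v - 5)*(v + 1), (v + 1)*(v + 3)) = v + 1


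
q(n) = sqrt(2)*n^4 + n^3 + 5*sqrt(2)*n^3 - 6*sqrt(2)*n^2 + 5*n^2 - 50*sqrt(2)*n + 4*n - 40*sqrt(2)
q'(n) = 4*sqrt(2)*n^3 + 3*n^2 + 15*sqrt(2)*n^2 - 12*sqrt(2)*n + 10*n - 50*sqrt(2) + 4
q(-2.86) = 11.52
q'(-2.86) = 18.94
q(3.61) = 277.08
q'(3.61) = 489.81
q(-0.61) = -18.81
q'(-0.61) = -54.73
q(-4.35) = 9.69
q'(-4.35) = -43.85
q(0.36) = -80.64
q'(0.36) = -65.82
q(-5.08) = 76.11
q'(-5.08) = -148.04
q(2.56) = -54.04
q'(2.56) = 169.03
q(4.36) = 766.31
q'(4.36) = 832.03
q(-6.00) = 307.70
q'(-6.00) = -375.09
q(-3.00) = 8.83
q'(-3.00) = 19.38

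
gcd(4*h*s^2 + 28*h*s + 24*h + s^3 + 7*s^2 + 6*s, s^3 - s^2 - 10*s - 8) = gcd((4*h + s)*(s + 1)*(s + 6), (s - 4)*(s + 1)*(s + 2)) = s + 1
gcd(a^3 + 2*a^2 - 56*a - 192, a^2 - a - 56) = a - 8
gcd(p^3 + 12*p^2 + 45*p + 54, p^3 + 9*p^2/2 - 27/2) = p^2 + 6*p + 9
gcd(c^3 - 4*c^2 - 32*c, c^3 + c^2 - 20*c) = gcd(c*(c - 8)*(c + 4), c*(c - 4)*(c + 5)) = c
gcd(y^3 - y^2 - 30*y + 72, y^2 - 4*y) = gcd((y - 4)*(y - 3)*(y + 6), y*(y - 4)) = y - 4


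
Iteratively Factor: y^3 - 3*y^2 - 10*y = (y - 5)*(y^2 + 2*y) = y*(y - 5)*(y + 2)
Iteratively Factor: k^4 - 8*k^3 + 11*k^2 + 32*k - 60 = (k + 2)*(k^3 - 10*k^2 + 31*k - 30) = (k - 2)*(k + 2)*(k^2 - 8*k + 15) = (k - 5)*(k - 2)*(k + 2)*(k - 3)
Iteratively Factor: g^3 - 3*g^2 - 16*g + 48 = (g + 4)*(g^2 - 7*g + 12) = (g - 4)*(g + 4)*(g - 3)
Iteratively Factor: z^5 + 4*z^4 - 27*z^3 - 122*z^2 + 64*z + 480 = (z + 3)*(z^4 + z^3 - 30*z^2 - 32*z + 160) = (z - 5)*(z + 3)*(z^3 + 6*z^2 - 32) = (z - 5)*(z + 3)*(z + 4)*(z^2 + 2*z - 8) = (z - 5)*(z - 2)*(z + 3)*(z + 4)*(z + 4)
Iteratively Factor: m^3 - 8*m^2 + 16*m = (m - 4)*(m^2 - 4*m) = m*(m - 4)*(m - 4)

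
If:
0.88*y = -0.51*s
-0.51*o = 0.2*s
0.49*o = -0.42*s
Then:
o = 0.00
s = 0.00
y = 0.00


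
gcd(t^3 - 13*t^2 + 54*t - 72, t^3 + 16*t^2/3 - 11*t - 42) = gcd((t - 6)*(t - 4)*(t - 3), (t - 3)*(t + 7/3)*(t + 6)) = t - 3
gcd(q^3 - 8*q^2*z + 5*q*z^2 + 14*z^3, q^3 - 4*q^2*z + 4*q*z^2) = -q + 2*z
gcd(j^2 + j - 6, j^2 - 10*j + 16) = j - 2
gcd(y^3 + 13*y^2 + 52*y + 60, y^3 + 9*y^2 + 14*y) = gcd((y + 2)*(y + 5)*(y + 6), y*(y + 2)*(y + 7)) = y + 2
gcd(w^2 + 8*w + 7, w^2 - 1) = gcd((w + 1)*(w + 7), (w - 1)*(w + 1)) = w + 1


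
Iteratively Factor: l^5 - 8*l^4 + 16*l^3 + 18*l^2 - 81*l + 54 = (l - 1)*(l^4 - 7*l^3 + 9*l^2 + 27*l - 54) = (l - 3)*(l - 1)*(l^3 - 4*l^2 - 3*l + 18) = (l - 3)^2*(l - 1)*(l^2 - l - 6) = (l - 3)^2*(l - 1)*(l + 2)*(l - 3)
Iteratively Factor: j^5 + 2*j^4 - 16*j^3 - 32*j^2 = (j + 2)*(j^4 - 16*j^2) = j*(j + 2)*(j^3 - 16*j) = j^2*(j + 2)*(j^2 - 16) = j^2*(j - 4)*(j + 2)*(j + 4)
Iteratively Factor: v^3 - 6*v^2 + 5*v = (v - 5)*(v^2 - v) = v*(v - 5)*(v - 1)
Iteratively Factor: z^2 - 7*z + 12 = (z - 3)*(z - 4)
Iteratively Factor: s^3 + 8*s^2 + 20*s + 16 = (s + 2)*(s^2 + 6*s + 8) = (s + 2)*(s + 4)*(s + 2)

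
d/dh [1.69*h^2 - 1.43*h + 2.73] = 3.38*h - 1.43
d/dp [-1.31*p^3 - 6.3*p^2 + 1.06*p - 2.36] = -3.93*p^2 - 12.6*p + 1.06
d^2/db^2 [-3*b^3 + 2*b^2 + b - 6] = 4 - 18*b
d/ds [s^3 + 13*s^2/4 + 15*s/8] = 3*s^2 + 13*s/2 + 15/8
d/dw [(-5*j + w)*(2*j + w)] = -3*j + 2*w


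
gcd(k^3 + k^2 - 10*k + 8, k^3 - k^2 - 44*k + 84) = k - 2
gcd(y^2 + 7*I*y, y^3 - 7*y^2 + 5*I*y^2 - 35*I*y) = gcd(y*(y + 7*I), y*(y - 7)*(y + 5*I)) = y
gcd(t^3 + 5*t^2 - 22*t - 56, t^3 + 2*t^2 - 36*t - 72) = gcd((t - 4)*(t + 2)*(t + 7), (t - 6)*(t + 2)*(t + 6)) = t + 2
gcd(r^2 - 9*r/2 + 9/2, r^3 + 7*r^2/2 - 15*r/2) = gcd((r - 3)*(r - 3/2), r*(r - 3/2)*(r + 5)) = r - 3/2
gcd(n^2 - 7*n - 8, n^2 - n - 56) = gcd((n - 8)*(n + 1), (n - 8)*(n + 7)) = n - 8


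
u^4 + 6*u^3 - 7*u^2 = u^2*(u - 1)*(u + 7)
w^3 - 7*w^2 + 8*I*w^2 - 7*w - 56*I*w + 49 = (w - 7)*(w + I)*(w + 7*I)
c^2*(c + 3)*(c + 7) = c^4 + 10*c^3 + 21*c^2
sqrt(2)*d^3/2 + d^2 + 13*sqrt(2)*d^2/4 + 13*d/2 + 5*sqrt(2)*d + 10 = (d + 5/2)*(d + 4)*(sqrt(2)*d/2 + 1)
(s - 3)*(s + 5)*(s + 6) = s^3 + 8*s^2 - 3*s - 90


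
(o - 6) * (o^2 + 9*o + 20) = o^3 + 3*o^2 - 34*o - 120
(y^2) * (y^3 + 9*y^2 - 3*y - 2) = y^5 + 9*y^4 - 3*y^3 - 2*y^2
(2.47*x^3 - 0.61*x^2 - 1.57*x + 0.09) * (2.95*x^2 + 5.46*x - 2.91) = 7.2865*x^5 + 11.6867*x^4 - 15.1498*x^3 - 6.5316*x^2 + 5.0601*x - 0.2619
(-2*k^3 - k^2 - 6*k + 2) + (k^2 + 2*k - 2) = -2*k^3 - 4*k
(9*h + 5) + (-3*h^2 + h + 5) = -3*h^2 + 10*h + 10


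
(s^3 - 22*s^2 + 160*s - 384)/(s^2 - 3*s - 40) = (s^2 - 14*s + 48)/(s + 5)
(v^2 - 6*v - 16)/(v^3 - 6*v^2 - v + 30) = (v - 8)/(v^2 - 8*v + 15)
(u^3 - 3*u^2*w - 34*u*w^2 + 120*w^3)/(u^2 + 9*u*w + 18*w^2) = (u^2 - 9*u*w + 20*w^2)/(u + 3*w)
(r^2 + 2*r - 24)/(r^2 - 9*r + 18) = (r^2 + 2*r - 24)/(r^2 - 9*r + 18)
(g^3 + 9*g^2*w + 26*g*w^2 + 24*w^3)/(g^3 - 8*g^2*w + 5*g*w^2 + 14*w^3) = (g^3 + 9*g^2*w + 26*g*w^2 + 24*w^3)/(g^3 - 8*g^2*w + 5*g*w^2 + 14*w^3)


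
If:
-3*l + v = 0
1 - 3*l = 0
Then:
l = 1/3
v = 1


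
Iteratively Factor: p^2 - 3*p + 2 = (p - 1)*(p - 2)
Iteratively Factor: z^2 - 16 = (z - 4)*(z + 4)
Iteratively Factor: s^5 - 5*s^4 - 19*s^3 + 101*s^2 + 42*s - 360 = (s - 5)*(s^4 - 19*s^2 + 6*s + 72) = (s - 5)*(s - 3)*(s^3 + 3*s^2 - 10*s - 24) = (s - 5)*(s - 3)*(s + 4)*(s^2 - s - 6) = (s - 5)*(s - 3)^2*(s + 4)*(s + 2)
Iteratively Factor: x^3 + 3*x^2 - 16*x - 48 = (x - 4)*(x^2 + 7*x + 12) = (x - 4)*(x + 3)*(x + 4)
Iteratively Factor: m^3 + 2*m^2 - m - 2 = (m - 1)*(m^2 + 3*m + 2) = (m - 1)*(m + 1)*(m + 2)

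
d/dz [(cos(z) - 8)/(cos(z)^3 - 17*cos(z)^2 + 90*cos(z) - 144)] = (2*cos(z) - 9)*sin(z)/((cos(z) - 6)^2*(cos(z) - 3)^2)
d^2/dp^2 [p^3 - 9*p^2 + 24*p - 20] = 6*p - 18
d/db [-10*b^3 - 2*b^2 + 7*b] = -30*b^2 - 4*b + 7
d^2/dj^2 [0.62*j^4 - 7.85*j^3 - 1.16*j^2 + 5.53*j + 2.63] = 7.44*j^2 - 47.1*j - 2.32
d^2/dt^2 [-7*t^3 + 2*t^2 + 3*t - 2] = 4 - 42*t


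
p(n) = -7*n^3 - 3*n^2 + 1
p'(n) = -21*n^2 - 6*n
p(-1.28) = 10.76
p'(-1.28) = -26.73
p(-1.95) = 41.50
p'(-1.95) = -68.15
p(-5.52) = 1086.97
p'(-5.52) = -606.76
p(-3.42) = 245.92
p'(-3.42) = -225.10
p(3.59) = -361.54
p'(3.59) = -292.19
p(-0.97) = 4.57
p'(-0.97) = -13.94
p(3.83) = -436.28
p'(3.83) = -331.03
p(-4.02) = 407.27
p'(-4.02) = -315.25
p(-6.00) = 1405.00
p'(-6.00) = -720.00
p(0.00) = 1.00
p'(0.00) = 0.00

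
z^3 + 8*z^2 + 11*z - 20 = (z - 1)*(z + 4)*(z + 5)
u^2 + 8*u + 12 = (u + 2)*(u + 6)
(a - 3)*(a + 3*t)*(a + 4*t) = a^3 + 7*a^2*t - 3*a^2 + 12*a*t^2 - 21*a*t - 36*t^2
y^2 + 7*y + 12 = (y + 3)*(y + 4)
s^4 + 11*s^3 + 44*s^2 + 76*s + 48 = (s + 2)^2*(s + 3)*(s + 4)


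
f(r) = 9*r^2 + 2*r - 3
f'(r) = 18*r + 2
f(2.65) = 65.50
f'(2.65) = 49.70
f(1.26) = 13.81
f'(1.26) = 24.68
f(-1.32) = 10.04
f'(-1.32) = -21.76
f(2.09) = 40.49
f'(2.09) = 39.62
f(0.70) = 2.81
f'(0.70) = 14.60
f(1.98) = 36.24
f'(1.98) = 37.64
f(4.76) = 210.44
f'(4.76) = 87.68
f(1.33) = 15.58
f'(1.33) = 25.94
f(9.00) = 744.00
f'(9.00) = 164.00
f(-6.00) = 309.00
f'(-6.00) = -106.00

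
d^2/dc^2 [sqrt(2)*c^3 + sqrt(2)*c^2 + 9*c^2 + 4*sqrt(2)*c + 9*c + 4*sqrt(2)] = 6*sqrt(2)*c + 2*sqrt(2) + 18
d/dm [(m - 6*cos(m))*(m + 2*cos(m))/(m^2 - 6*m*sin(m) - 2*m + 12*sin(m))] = (2*(m - 6*cos(m))*(m + 2*cos(m))*(3*m*cos(m) - m + 3*sin(m) - 6*cos(m) + 1) + 2*(m^2 - 6*m*sin(m) - 2*m + 12*sin(m))*(2*m*sin(m) + m + 6*sin(2*m) - 2*cos(m)))/((m - 2)^2*(m - 6*sin(m))^2)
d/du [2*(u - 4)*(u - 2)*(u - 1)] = 6*u^2 - 28*u + 28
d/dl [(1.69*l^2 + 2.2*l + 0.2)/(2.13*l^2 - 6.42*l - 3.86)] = (-15.5358*l^2 - 13.8988*l - 7.208)/(4.5369*l^4 - 27.3492*l^3 + 24.7728*l^2 + 49.5624*l + 14.8996)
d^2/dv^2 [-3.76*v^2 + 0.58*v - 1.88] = -7.52000000000000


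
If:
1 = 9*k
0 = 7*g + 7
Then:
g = -1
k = 1/9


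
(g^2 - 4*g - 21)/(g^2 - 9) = (g - 7)/(g - 3)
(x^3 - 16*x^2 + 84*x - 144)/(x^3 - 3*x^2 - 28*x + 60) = (x^2 - 10*x + 24)/(x^2 + 3*x - 10)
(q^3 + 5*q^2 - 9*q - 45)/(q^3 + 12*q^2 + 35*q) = (q^2 - 9)/(q*(q + 7))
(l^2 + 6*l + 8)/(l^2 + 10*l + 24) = (l + 2)/(l + 6)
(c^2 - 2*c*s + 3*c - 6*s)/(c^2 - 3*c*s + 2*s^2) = (-c - 3)/(-c + s)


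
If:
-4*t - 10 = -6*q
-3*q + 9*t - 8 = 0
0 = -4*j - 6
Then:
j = -3/2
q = 61/21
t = 13/7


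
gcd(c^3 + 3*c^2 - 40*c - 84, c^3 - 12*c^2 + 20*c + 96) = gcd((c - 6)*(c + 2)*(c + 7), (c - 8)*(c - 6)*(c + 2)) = c^2 - 4*c - 12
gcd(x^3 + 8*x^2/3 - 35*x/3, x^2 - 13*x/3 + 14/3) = x - 7/3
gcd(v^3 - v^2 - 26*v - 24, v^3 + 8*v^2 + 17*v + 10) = v + 1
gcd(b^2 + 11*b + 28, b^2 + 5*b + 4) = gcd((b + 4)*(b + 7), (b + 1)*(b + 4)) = b + 4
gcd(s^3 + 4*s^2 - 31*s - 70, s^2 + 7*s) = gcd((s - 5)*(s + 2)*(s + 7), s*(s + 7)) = s + 7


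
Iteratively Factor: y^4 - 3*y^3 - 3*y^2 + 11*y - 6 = (y - 1)*(y^3 - 2*y^2 - 5*y + 6) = (y - 1)*(y + 2)*(y^2 - 4*y + 3) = (y - 1)^2*(y + 2)*(y - 3)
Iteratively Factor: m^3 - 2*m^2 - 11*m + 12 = (m - 4)*(m^2 + 2*m - 3) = (m - 4)*(m + 3)*(m - 1)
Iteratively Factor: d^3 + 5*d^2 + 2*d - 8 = (d - 1)*(d^2 + 6*d + 8) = (d - 1)*(d + 4)*(d + 2)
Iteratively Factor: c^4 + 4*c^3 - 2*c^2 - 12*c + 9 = (c - 1)*(c^3 + 5*c^2 + 3*c - 9) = (c - 1)^2*(c^2 + 6*c + 9) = (c - 1)^2*(c + 3)*(c + 3)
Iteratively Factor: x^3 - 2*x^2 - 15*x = (x + 3)*(x^2 - 5*x) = (x - 5)*(x + 3)*(x)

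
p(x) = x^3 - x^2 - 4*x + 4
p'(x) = 3*x^2 - 2*x - 4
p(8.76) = 564.44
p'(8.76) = 208.69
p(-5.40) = -161.02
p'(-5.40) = 94.28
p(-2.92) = -17.74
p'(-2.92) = 27.42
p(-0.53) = 5.69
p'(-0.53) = -2.10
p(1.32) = -0.72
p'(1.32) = -1.41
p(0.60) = 1.46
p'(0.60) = -4.12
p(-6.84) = -335.44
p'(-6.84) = 150.04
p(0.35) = 2.52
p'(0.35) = -4.33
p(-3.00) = -20.00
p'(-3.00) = 29.00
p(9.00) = 616.00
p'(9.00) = 221.00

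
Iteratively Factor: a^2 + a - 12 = (a - 3)*(a + 4)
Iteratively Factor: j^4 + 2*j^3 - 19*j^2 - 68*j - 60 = (j + 3)*(j^3 - j^2 - 16*j - 20) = (j - 5)*(j + 3)*(j^2 + 4*j + 4) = (j - 5)*(j + 2)*(j + 3)*(j + 2)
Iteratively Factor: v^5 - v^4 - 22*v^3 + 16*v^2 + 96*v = (v - 3)*(v^4 + 2*v^3 - 16*v^2 - 32*v) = v*(v - 3)*(v^3 + 2*v^2 - 16*v - 32) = v*(v - 4)*(v - 3)*(v^2 + 6*v + 8) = v*(v - 4)*(v - 3)*(v + 4)*(v + 2)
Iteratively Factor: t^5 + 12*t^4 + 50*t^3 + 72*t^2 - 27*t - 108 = (t - 1)*(t^4 + 13*t^3 + 63*t^2 + 135*t + 108) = (t - 1)*(t + 3)*(t^3 + 10*t^2 + 33*t + 36) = (t - 1)*(t + 3)*(t + 4)*(t^2 + 6*t + 9) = (t - 1)*(t + 3)^2*(t + 4)*(t + 3)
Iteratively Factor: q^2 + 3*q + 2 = (q + 1)*(q + 2)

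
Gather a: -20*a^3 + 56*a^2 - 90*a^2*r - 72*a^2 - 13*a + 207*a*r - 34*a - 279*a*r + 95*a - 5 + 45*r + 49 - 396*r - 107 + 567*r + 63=-20*a^3 + a^2*(-90*r - 16) + a*(48 - 72*r) + 216*r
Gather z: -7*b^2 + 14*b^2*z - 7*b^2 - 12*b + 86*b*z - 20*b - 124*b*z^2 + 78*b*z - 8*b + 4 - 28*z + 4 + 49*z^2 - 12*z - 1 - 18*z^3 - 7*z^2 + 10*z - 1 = -14*b^2 - 40*b - 18*z^3 + z^2*(42 - 124*b) + z*(14*b^2 + 164*b - 30) + 6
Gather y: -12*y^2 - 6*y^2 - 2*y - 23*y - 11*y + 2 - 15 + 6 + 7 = -18*y^2 - 36*y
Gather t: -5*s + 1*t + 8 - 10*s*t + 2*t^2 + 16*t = -5*s + 2*t^2 + t*(17 - 10*s) + 8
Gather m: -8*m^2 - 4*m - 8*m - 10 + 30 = -8*m^2 - 12*m + 20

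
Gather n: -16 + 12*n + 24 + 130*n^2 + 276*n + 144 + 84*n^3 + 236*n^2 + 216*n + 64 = 84*n^3 + 366*n^2 + 504*n + 216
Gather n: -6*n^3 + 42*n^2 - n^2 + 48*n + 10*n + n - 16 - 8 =-6*n^3 + 41*n^2 + 59*n - 24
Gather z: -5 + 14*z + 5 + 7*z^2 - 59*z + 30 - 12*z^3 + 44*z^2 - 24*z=-12*z^3 + 51*z^2 - 69*z + 30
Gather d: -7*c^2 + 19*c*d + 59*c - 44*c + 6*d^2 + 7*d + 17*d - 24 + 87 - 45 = -7*c^2 + 15*c + 6*d^2 + d*(19*c + 24) + 18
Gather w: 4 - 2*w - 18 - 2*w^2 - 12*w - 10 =-2*w^2 - 14*w - 24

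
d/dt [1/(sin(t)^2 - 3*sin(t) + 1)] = (3 - 2*sin(t))*cos(t)/(sin(t)^2 - 3*sin(t) + 1)^2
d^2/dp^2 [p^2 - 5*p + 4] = 2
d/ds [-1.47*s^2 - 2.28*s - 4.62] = -2.94*s - 2.28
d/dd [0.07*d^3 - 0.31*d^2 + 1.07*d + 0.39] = 0.21*d^2 - 0.62*d + 1.07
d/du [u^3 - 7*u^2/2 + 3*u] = 3*u^2 - 7*u + 3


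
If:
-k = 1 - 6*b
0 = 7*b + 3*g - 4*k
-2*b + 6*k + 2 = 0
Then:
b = 2/17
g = -2/3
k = -5/17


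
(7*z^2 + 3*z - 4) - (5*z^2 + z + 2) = 2*z^2 + 2*z - 6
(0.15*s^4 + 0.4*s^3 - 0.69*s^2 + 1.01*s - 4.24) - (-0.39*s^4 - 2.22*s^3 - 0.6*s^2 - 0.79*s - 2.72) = 0.54*s^4 + 2.62*s^3 - 0.09*s^2 + 1.8*s - 1.52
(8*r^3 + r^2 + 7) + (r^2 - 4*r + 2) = 8*r^3 + 2*r^2 - 4*r + 9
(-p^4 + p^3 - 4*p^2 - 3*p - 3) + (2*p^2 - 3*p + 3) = -p^4 + p^3 - 2*p^2 - 6*p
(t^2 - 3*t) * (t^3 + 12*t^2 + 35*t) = t^5 + 9*t^4 - t^3 - 105*t^2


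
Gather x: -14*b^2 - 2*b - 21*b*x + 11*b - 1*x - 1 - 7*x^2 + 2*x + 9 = -14*b^2 + 9*b - 7*x^2 + x*(1 - 21*b) + 8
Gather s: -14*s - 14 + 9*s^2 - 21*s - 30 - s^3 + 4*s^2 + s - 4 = -s^3 + 13*s^2 - 34*s - 48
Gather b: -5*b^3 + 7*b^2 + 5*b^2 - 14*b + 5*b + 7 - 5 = -5*b^3 + 12*b^2 - 9*b + 2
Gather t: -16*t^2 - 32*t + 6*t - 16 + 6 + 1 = -16*t^2 - 26*t - 9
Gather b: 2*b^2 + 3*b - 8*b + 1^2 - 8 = 2*b^2 - 5*b - 7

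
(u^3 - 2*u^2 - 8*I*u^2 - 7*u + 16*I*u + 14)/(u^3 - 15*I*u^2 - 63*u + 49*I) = (u - 2)/(u - 7*I)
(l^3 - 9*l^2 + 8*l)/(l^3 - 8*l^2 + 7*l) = (l - 8)/(l - 7)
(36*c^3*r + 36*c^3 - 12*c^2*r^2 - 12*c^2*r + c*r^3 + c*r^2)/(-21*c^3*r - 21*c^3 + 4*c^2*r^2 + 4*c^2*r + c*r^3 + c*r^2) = (36*c^2 - 12*c*r + r^2)/(-21*c^2 + 4*c*r + r^2)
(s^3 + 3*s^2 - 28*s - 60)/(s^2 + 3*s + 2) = (s^2 + s - 30)/(s + 1)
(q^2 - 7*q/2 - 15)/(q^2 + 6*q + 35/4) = 2*(q - 6)/(2*q + 7)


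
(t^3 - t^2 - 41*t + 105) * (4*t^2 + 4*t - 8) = 4*t^5 - 176*t^3 + 264*t^2 + 748*t - 840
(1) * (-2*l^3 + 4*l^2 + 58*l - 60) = -2*l^3 + 4*l^2 + 58*l - 60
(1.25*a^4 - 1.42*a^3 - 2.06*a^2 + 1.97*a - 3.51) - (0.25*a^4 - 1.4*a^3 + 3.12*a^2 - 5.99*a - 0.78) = 1.0*a^4 - 0.02*a^3 - 5.18*a^2 + 7.96*a - 2.73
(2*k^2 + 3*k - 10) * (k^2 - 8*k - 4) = 2*k^4 - 13*k^3 - 42*k^2 + 68*k + 40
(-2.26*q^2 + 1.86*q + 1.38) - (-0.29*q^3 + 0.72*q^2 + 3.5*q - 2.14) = 0.29*q^3 - 2.98*q^2 - 1.64*q + 3.52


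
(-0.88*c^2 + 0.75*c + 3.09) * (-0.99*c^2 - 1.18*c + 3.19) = 0.8712*c^4 + 0.2959*c^3 - 6.7513*c^2 - 1.2537*c + 9.8571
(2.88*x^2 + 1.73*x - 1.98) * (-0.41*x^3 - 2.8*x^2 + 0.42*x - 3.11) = -1.1808*x^5 - 8.7733*x^4 - 2.8226*x^3 - 2.6862*x^2 - 6.2119*x + 6.1578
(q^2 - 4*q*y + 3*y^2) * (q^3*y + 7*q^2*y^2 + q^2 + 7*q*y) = q^5*y + 3*q^4*y^2 + q^4 - 25*q^3*y^3 + 3*q^3*y + 21*q^2*y^4 - 25*q^2*y^2 + 21*q*y^3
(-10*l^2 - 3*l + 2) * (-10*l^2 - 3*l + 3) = 100*l^4 + 60*l^3 - 41*l^2 - 15*l + 6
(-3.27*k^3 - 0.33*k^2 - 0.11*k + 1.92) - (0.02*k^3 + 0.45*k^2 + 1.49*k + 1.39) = -3.29*k^3 - 0.78*k^2 - 1.6*k + 0.53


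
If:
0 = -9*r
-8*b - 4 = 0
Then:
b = -1/2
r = 0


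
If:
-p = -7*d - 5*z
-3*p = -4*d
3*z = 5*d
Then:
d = 0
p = 0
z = 0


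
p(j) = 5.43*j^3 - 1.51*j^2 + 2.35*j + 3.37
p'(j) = 16.29*j^2 - 3.02*j + 2.35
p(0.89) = 8.09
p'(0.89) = 12.57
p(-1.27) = -13.17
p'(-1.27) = 32.46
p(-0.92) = -4.30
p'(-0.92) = 18.92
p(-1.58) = -25.53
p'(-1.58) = 47.79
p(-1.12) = -8.78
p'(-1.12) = 26.17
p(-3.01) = -165.47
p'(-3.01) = 159.03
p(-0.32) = 2.29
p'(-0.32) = 4.98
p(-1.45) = -19.77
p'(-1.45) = 40.98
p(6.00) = 1135.99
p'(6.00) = 570.67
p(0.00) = 3.37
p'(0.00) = 2.35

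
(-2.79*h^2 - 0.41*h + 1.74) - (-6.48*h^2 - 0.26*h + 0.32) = 3.69*h^2 - 0.15*h + 1.42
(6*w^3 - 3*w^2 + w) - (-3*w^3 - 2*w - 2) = 9*w^3 - 3*w^2 + 3*w + 2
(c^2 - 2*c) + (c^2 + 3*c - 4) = 2*c^2 + c - 4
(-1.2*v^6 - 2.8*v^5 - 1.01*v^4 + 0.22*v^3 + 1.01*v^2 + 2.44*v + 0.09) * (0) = 0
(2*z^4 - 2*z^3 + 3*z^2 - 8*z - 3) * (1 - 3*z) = -6*z^5 + 8*z^4 - 11*z^3 + 27*z^2 + z - 3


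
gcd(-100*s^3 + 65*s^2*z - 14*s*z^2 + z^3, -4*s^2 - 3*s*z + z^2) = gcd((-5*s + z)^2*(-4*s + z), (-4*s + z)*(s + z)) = -4*s + z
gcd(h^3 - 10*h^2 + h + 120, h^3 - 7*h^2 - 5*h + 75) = h^2 - 2*h - 15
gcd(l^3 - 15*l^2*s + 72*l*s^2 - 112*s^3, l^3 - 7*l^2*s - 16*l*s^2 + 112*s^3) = l^2 - 11*l*s + 28*s^2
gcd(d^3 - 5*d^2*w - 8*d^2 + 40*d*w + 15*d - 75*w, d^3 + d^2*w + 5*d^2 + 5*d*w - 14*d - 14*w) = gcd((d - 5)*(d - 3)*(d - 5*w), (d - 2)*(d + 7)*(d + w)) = 1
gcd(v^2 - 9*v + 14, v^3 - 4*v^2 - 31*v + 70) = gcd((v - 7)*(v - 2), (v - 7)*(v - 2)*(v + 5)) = v^2 - 9*v + 14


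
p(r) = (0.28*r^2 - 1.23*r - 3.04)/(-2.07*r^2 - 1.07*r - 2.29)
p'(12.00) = -0.01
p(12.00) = -0.07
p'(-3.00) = 0.05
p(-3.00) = -0.18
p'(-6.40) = -0.00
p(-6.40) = -0.20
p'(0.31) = -0.63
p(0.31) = 1.20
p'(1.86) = -0.28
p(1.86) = 0.38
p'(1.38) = -0.42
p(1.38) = 0.55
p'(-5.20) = -0.00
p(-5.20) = -0.21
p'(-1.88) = 0.27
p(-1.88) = -0.03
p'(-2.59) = 0.09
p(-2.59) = -0.15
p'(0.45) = -0.71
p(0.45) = 1.11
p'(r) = (0.56*r - 1.23)/(-2.07*r^2 - 1.07*r - 2.29) + (4.14*r + 1.07)*(0.28*r^2 - 1.23*r - 3.04)/(-2.07*r^2 - 1.07*r - 2.29)^2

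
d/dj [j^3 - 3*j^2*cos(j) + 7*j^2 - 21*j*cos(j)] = 3*j^2*sin(j) + 3*j^2 + 21*j*sin(j) - 6*j*cos(j) + 14*j - 21*cos(j)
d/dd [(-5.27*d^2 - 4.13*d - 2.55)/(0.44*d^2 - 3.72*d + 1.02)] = (21.4216*d^2 - 8.5068*d - 13.6986)/(0.1936*d^4 - 3.2736*d^3 + 14.736*d^2 - 7.5888*d + 1.0404)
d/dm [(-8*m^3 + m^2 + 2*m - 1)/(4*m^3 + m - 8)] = (-4*m^4 - 32*m^3 + 205*m^2 - 16*m - 15)/(16*m^6 + 8*m^4 - 64*m^3 + m^2 - 16*m + 64)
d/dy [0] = 0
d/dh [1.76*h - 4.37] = 1.76000000000000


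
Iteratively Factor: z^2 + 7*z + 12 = (z + 3)*(z + 4)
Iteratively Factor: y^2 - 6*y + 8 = (y - 2)*(y - 4)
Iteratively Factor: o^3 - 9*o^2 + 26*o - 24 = (o - 3)*(o^2 - 6*o + 8) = (o - 3)*(o - 2)*(o - 4)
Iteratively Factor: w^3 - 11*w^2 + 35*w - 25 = (w - 5)*(w^2 - 6*w + 5) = (w - 5)^2*(w - 1)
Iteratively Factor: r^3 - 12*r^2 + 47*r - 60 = (r - 4)*(r^2 - 8*r + 15) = (r - 5)*(r - 4)*(r - 3)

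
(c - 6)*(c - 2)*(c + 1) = c^3 - 7*c^2 + 4*c + 12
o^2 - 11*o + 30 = (o - 6)*(o - 5)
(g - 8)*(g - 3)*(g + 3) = g^3 - 8*g^2 - 9*g + 72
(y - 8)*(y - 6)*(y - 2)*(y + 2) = y^4 - 14*y^3 + 44*y^2 + 56*y - 192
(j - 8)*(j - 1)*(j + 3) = j^3 - 6*j^2 - 19*j + 24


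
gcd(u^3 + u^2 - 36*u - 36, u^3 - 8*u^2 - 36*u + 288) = u^2 - 36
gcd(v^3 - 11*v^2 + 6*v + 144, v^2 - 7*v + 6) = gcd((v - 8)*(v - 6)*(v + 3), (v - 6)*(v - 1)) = v - 6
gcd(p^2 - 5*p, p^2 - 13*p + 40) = p - 5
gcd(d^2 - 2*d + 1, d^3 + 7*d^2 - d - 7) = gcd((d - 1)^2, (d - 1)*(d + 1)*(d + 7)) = d - 1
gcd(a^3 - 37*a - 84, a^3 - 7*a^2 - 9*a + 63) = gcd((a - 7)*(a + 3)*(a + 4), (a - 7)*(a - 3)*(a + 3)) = a^2 - 4*a - 21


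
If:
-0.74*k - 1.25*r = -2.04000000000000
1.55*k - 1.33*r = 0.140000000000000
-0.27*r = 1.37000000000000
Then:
No Solution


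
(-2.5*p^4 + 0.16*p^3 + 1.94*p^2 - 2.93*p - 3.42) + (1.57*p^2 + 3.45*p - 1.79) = -2.5*p^4 + 0.16*p^3 + 3.51*p^2 + 0.52*p - 5.21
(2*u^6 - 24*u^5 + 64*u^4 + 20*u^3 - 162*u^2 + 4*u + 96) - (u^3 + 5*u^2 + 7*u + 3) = 2*u^6 - 24*u^5 + 64*u^4 + 19*u^3 - 167*u^2 - 3*u + 93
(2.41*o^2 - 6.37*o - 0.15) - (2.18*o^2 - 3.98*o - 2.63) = 0.23*o^2 - 2.39*o + 2.48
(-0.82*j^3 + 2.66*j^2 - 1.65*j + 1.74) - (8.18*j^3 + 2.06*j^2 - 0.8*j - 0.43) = -9.0*j^3 + 0.6*j^2 - 0.85*j + 2.17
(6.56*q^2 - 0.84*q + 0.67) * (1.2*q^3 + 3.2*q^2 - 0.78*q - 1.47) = 7.872*q^5 + 19.984*q^4 - 7.0008*q^3 - 6.844*q^2 + 0.7122*q - 0.9849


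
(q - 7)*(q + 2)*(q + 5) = q^3 - 39*q - 70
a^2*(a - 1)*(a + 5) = a^4 + 4*a^3 - 5*a^2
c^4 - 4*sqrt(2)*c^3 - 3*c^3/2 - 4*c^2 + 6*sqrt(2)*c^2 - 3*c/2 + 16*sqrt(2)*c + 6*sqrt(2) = (c - 3)*(c + 1/2)*(c + 1)*(c - 4*sqrt(2))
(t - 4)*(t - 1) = t^2 - 5*t + 4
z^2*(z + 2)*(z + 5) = z^4 + 7*z^3 + 10*z^2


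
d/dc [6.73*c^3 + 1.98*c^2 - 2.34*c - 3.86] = 20.19*c^2 + 3.96*c - 2.34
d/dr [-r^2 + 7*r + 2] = 7 - 2*r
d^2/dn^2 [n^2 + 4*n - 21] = 2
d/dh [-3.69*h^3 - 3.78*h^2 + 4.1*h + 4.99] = -11.07*h^2 - 7.56*h + 4.1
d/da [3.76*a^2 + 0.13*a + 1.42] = 7.52*a + 0.13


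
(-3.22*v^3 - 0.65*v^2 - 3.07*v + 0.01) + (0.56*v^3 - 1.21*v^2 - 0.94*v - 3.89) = -2.66*v^3 - 1.86*v^2 - 4.01*v - 3.88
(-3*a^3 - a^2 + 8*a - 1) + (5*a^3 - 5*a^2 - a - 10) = 2*a^3 - 6*a^2 + 7*a - 11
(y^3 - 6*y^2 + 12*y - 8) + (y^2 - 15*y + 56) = y^3 - 5*y^2 - 3*y + 48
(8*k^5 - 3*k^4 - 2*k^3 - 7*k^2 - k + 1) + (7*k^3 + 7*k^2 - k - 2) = 8*k^5 - 3*k^4 + 5*k^3 - 2*k - 1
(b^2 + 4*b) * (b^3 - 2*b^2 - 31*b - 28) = b^5 + 2*b^4 - 39*b^3 - 152*b^2 - 112*b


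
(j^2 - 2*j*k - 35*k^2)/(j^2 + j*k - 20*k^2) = (j - 7*k)/(j - 4*k)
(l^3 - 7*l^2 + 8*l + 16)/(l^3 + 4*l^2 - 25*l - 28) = (l - 4)/(l + 7)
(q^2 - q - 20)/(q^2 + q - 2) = (q^2 - q - 20)/(q^2 + q - 2)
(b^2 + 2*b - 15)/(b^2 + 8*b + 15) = (b - 3)/(b + 3)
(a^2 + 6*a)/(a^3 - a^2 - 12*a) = (a + 6)/(a^2 - a - 12)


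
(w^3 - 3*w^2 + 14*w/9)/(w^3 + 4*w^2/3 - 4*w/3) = (w - 7/3)/(w + 2)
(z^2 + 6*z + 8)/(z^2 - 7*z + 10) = (z^2 + 6*z + 8)/(z^2 - 7*z + 10)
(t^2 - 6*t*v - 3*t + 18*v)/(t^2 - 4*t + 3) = (t - 6*v)/(t - 1)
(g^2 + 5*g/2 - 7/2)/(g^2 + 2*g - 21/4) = 2*(g - 1)/(2*g - 3)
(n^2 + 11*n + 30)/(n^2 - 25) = (n + 6)/(n - 5)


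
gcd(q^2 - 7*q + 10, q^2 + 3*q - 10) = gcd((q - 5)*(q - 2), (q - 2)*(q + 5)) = q - 2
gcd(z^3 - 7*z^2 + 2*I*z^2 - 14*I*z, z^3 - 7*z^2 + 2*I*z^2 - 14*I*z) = z^3 + z^2*(-7 + 2*I) - 14*I*z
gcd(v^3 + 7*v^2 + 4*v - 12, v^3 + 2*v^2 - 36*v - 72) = v^2 + 8*v + 12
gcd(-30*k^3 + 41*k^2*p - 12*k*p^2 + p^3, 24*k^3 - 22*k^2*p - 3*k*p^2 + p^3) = 6*k^2 - 7*k*p + p^2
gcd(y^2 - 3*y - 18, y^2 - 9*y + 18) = y - 6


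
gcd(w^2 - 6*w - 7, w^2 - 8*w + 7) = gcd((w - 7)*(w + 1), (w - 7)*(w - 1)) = w - 7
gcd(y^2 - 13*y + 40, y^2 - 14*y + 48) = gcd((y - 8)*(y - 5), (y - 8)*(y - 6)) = y - 8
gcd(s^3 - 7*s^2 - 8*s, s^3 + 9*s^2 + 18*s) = s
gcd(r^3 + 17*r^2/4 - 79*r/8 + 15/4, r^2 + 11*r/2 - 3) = r^2 + 11*r/2 - 3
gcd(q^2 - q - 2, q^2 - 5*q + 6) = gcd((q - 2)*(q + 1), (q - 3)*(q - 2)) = q - 2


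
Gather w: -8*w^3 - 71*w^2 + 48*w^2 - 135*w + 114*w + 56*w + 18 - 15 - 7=-8*w^3 - 23*w^2 + 35*w - 4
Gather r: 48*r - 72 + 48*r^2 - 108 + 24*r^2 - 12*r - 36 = 72*r^2 + 36*r - 216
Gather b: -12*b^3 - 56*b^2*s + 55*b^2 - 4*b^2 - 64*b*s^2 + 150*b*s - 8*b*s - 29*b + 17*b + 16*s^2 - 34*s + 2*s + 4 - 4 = -12*b^3 + b^2*(51 - 56*s) + b*(-64*s^2 + 142*s - 12) + 16*s^2 - 32*s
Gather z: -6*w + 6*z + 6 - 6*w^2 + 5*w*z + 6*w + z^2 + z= -6*w^2 + z^2 + z*(5*w + 7) + 6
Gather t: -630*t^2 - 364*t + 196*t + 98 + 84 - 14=-630*t^2 - 168*t + 168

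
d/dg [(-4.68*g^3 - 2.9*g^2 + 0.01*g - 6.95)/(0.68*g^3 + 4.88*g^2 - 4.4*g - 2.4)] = (-20.8664*g^4 + 41.1704*g^3 + 60.5852*g^2 + 81.752*g - 30.604)/(0.4624*g^6 + 6.6368*g^5 + 17.8304*g^4 - 46.208*g^3 - 4.064*g^2 + 21.12*g + 5.76)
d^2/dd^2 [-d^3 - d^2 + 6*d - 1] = -6*d - 2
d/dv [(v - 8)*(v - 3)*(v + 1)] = 3*v^2 - 20*v + 13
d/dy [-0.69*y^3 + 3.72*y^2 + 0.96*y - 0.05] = -2.07*y^2 + 7.44*y + 0.96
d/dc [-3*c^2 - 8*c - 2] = -6*c - 8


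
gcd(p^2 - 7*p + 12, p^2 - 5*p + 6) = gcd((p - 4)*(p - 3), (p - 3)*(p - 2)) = p - 3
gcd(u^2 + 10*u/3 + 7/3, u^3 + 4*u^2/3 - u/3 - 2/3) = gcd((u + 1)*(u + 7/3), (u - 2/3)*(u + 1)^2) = u + 1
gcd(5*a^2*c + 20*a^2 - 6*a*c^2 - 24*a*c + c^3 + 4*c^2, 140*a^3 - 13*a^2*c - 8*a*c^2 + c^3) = 5*a - c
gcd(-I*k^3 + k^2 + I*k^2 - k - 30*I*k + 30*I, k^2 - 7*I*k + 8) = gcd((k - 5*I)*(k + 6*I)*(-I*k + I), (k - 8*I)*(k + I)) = 1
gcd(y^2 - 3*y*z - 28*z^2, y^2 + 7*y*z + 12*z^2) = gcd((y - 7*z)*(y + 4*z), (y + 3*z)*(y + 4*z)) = y + 4*z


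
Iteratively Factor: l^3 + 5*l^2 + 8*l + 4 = (l + 1)*(l^2 + 4*l + 4) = (l + 1)*(l + 2)*(l + 2)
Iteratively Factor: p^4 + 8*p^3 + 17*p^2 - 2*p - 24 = (p + 3)*(p^3 + 5*p^2 + 2*p - 8) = (p - 1)*(p + 3)*(p^2 + 6*p + 8) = (p - 1)*(p + 2)*(p + 3)*(p + 4)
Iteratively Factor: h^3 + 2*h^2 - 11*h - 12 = (h + 4)*(h^2 - 2*h - 3) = (h - 3)*(h + 4)*(h + 1)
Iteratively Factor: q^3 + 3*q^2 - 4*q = (q + 4)*(q^2 - q) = q*(q + 4)*(q - 1)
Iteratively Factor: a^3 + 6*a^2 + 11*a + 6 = (a + 1)*(a^2 + 5*a + 6) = (a + 1)*(a + 3)*(a + 2)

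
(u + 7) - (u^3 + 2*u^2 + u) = -u^3 - 2*u^2 + 7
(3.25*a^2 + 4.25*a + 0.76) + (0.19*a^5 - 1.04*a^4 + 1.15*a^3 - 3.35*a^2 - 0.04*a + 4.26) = 0.19*a^5 - 1.04*a^4 + 1.15*a^3 - 0.1*a^2 + 4.21*a + 5.02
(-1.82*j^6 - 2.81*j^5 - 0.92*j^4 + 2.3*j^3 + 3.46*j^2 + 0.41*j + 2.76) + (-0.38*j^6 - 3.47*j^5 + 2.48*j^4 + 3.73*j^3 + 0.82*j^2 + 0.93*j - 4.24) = -2.2*j^6 - 6.28*j^5 + 1.56*j^4 + 6.03*j^3 + 4.28*j^2 + 1.34*j - 1.48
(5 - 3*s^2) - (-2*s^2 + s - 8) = -s^2 - s + 13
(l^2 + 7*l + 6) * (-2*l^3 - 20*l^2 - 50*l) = -2*l^5 - 34*l^4 - 202*l^3 - 470*l^2 - 300*l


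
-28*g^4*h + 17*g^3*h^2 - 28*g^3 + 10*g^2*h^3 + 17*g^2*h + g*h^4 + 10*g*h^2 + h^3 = (-g + h)*(4*g + h)*(7*g + h)*(g*h + 1)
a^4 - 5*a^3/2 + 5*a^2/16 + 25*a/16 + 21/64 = (a - 7/4)*(a - 3/2)*(a + 1/4)*(a + 1/2)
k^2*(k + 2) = k^3 + 2*k^2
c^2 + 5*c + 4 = (c + 1)*(c + 4)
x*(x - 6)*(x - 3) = x^3 - 9*x^2 + 18*x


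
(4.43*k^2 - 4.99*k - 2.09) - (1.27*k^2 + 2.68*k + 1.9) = 3.16*k^2 - 7.67*k - 3.99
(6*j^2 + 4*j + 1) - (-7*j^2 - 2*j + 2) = 13*j^2 + 6*j - 1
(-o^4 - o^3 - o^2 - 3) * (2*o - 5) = -2*o^5 + 3*o^4 + 3*o^3 + 5*o^2 - 6*o + 15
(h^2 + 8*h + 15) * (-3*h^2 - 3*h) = -3*h^4 - 27*h^3 - 69*h^2 - 45*h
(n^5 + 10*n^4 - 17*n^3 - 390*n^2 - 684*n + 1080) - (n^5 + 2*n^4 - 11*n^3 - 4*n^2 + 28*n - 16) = 8*n^4 - 6*n^3 - 386*n^2 - 712*n + 1096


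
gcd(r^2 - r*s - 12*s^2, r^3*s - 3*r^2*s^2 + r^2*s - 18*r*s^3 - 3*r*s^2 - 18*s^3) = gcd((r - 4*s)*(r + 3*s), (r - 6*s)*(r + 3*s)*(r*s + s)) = r + 3*s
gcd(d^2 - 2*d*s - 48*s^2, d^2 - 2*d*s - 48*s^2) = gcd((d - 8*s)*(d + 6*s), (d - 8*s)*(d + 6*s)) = -d^2 + 2*d*s + 48*s^2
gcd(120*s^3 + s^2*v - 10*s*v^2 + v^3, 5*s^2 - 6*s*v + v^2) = 5*s - v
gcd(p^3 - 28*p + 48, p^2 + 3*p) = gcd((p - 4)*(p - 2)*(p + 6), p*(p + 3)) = 1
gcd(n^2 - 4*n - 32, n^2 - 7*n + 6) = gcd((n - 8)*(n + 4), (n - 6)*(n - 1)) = 1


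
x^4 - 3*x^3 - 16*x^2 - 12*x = x*(x - 6)*(x + 1)*(x + 2)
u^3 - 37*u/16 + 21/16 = (u - 1)*(u - 3/4)*(u + 7/4)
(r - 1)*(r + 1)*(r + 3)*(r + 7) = r^4 + 10*r^3 + 20*r^2 - 10*r - 21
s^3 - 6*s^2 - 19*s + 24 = (s - 8)*(s - 1)*(s + 3)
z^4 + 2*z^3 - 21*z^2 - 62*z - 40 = (z - 5)*(z + 1)*(z + 2)*(z + 4)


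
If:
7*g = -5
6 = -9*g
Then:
No Solution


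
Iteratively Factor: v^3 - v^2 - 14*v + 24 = (v + 4)*(v^2 - 5*v + 6) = (v - 2)*(v + 4)*(v - 3)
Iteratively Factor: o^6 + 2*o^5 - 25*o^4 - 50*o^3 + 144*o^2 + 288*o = (o + 3)*(o^5 - o^4 - 22*o^3 + 16*o^2 + 96*o) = (o + 3)*(o + 4)*(o^4 - 5*o^3 - 2*o^2 + 24*o) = (o - 3)*(o + 3)*(o + 4)*(o^3 - 2*o^2 - 8*o) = (o - 4)*(o - 3)*(o + 3)*(o + 4)*(o^2 + 2*o) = (o - 4)*(o - 3)*(o + 2)*(o + 3)*(o + 4)*(o)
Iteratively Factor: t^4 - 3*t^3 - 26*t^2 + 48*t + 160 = (t - 5)*(t^3 + 2*t^2 - 16*t - 32) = (t - 5)*(t - 4)*(t^2 + 6*t + 8) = (t - 5)*(t - 4)*(t + 2)*(t + 4)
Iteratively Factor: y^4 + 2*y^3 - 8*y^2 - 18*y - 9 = (y + 1)*(y^3 + y^2 - 9*y - 9) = (y + 1)^2*(y^2 - 9) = (y + 1)^2*(y + 3)*(y - 3)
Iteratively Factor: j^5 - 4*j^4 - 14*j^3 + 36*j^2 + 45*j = (j + 3)*(j^4 - 7*j^3 + 7*j^2 + 15*j) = (j - 3)*(j + 3)*(j^3 - 4*j^2 - 5*j) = (j - 5)*(j - 3)*(j + 3)*(j^2 + j) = j*(j - 5)*(j - 3)*(j + 3)*(j + 1)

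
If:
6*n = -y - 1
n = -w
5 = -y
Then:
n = 2/3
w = -2/3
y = -5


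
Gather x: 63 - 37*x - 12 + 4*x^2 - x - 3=4*x^2 - 38*x + 48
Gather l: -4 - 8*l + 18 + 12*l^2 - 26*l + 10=12*l^2 - 34*l + 24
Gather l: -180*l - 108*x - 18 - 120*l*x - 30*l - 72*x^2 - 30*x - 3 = l*(-120*x - 210) - 72*x^2 - 138*x - 21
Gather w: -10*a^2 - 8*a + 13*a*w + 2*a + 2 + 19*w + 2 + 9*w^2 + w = -10*a^2 - 6*a + 9*w^2 + w*(13*a + 20) + 4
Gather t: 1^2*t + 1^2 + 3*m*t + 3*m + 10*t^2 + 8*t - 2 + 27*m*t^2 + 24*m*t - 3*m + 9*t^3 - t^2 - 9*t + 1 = 27*m*t + 9*t^3 + t^2*(27*m + 9)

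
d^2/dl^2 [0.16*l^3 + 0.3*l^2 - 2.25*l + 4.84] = 0.96*l + 0.6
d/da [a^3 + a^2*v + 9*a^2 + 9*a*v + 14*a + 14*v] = 3*a^2 + 2*a*v + 18*a + 9*v + 14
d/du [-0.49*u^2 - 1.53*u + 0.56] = -0.98*u - 1.53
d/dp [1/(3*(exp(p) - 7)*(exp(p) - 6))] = (13 - 2*exp(p))*exp(p)/(3*(exp(4*p) - 26*exp(3*p) + 253*exp(2*p) - 1092*exp(p) + 1764))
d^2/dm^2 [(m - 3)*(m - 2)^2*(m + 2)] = 12*m^2 - 30*m + 4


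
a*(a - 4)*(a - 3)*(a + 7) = a^4 - 37*a^2 + 84*a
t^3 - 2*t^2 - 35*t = t*(t - 7)*(t + 5)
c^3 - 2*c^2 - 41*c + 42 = (c - 7)*(c - 1)*(c + 6)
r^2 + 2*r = r*(r + 2)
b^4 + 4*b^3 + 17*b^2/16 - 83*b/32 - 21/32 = (b - 3/4)*(b + 1/4)*(b + 1)*(b + 7/2)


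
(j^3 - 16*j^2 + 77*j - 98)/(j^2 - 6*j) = (j^3 - 16*j^2 + 77*j - 98)/(j*(j - 6))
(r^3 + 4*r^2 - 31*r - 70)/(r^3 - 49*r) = (r^2 - 3*r - 10)/(r*(r - 7))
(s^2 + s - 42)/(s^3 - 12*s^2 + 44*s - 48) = (s + 7)/(s^2 - 6*s + 8)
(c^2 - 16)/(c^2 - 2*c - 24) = (c - 4)/(c - 6)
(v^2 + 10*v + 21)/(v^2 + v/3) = 3*(v^2 + 10*v + 21)/(v*(3*v + 1))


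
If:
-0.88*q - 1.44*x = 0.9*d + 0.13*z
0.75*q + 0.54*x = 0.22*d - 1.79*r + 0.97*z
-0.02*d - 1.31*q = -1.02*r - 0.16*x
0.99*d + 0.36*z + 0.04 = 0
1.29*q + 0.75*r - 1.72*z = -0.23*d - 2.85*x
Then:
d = -0.06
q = 0.01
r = 0.01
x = 0.03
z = 0.04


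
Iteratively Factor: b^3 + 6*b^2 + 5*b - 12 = (b + 4)*(b^2 + 2*b - 3) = (b + 3)*(b + 4)*(b - 1)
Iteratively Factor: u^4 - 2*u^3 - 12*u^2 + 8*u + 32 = (u + 2)*(u^3 - 4*u^2 - 4*u + 16) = (u + 2)^2*(u^2 - 6*u + 8) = (u - 4)*(u + 2)^2*(u - 2)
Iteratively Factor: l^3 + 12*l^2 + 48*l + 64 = (l + 4)*(l^2 + 8*l + 16) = (l + 4)^2*(l + 4)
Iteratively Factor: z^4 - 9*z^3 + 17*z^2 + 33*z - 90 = (z + 2)*(z^3 - 11*z^2 + 39*z - 45) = (z - 3)*(z + 2)*(z^2 - 8*z + 15) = (z - 5)*(z - 3)*(z + 2)*(z - 3)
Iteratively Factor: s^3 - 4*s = (s - 2)*(s^2 + 2*s) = (s - 2)*(s + 2)*(s)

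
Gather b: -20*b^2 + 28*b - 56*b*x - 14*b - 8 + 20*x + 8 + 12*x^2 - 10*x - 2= -20*b^2 + b*(14 - 56*x) + 12*x^2 + 10*x - 2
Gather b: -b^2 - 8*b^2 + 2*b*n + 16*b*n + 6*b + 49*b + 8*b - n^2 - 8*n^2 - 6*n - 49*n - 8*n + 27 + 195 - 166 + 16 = -9*b^2 + b*(18*n + 63) - 9*n^2 - 63*n + 72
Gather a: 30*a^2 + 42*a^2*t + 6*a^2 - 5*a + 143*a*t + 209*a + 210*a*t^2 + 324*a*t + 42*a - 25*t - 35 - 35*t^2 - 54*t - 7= a^2*(42*t + 36) + a*(210*t^2 + 467*t + 246) - 35*t^2 - 79*t - 42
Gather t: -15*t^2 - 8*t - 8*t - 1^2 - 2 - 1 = -15*t^2 - 16*t - 4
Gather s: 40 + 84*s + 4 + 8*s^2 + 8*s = 8*s^2 + 92*s + 44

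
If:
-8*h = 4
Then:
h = -1/2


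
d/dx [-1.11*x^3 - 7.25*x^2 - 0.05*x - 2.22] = -3.33*x^2 - 14.5*x - 0.05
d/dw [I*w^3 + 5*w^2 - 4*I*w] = 3*I*w^2 + 10*w - 4*I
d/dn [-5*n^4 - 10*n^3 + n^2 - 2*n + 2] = -20*n^3 - 30*n^2 + 2*n - 2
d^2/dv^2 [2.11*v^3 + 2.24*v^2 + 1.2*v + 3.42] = 12.66*v + 4.48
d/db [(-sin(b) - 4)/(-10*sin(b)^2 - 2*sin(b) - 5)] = (-80*sin(b) + 5*cos(2*b) - 8)*cos(b)/(10*sin(b)^2 + 2*sin(b) + 5)^2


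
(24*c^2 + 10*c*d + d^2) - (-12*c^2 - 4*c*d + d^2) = 36*c^2 + 14*c*d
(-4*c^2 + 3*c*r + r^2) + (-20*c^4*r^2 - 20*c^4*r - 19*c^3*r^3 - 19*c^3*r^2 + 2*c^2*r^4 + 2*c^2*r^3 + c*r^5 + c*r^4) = -20*c^4*r^2 - 20*c^4*r - 19*c^3*r^3 - 19*c^3*r^2 + 2*c^2*r^4 + 2*c^2*r^3 - 4*c^2 + c*r^5 + c*r^4 + 3*c*r + r^2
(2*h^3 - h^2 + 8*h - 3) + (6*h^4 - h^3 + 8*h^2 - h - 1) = 6*h^4 + h^3 + 7*h^2 + 7*h - 4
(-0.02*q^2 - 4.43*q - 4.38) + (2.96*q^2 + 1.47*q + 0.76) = 2.94*q^2 - 2.96*q - 3.62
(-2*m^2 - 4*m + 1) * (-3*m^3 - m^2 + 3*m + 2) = 6*m^5 + 14*m^4 - 5*m^3 - 17*m^2 - 5*m + 2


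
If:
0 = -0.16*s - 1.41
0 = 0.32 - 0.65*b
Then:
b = 0.49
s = -8.81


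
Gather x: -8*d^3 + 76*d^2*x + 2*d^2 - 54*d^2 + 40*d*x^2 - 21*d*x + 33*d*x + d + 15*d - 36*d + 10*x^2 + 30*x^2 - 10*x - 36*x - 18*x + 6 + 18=-8*d^3 - 52*d^2 - 20*d + x^2*(40*d + 40) + x*(76*d^2 + 12*d - 64) + 24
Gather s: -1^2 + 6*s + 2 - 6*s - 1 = 0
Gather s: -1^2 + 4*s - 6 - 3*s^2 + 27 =-3*s^2 + 4*s + 20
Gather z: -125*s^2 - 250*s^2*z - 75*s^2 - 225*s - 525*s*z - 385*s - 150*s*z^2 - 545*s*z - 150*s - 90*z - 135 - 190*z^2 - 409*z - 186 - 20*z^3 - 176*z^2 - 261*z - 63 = -200*s^2 - 760*s - 20*z^3 + z^2*(-150*s - 366) + z*(-250*s^2 - 1070*s - 760) - 384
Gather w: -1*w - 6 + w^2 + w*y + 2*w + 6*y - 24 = w^2 + w*(y + 1) + 6*y - 30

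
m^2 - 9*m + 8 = (m - 8)*(m - 1)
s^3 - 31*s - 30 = (s - 6)*(s + 1)*(s + 5)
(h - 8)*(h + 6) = h^2 - 2*h - 48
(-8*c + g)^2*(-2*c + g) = -128*c^3 + 96*c^2*g - 18*c*g^2 + g^3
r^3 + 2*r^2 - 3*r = r*(r - 1)*(r + 3)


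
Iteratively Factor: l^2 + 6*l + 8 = (l + 4)*(l + 2)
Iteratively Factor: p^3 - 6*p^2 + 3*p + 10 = (p - 5)*(p^2 - p - 2) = (p - 5)*(p + 1)*(p - 2)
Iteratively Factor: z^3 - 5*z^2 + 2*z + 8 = (z - 4)*(z^2 - z - 2) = (z - 4)*(z - 2)*(z + 1)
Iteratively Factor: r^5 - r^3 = (r - 1)*(r^4 + r^3) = r*(r - 1)*(r^3 + r^2) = r^2*(r - 1)*(r^2 + r) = r^3*(r - 1)*(r + 1)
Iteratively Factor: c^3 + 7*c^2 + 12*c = (c)*(c^2 + 7*c + 12) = c*(c + 3)*(c + 4)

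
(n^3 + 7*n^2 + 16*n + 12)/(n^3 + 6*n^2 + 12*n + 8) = (n + 3)/(n + 2)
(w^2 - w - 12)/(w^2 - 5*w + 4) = (w + 3)/(w - 1)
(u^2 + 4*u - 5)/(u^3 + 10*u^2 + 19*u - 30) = 1/(u + 6)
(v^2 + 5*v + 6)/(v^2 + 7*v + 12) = (v + 2)/(v + 4)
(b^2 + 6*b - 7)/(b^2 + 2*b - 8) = (b^2 + 6*b - 7)/(b^2 + 2*b - 8)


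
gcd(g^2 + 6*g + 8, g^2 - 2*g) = 1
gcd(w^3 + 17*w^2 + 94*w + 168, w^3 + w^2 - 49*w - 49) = w + 7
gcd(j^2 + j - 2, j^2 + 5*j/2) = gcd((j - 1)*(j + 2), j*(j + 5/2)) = 1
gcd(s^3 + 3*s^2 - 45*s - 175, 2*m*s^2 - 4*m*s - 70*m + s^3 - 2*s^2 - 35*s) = s^2 - 2*s - 35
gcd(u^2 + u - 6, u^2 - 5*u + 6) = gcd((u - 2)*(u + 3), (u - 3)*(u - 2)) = u - 2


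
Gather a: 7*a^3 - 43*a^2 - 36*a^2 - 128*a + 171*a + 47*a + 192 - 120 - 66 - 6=7*a^3 - 79*a^2 + 90*a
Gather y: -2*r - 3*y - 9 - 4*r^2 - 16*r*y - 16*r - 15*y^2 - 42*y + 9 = -4*r^2 - 18*r - 15*y^2 + y*(-16*r - 45)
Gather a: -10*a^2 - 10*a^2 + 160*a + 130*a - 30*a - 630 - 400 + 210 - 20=-20*a^2 + 260*a - 840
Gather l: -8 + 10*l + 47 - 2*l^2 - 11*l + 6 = -2*l^2 - l + 45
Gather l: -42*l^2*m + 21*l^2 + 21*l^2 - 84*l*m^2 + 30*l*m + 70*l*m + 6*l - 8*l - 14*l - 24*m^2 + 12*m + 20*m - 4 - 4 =l^2*(42 - 42*m) + l*(-84*m^2 + 100*m - 16) - 24*m^2 + 32*m - 8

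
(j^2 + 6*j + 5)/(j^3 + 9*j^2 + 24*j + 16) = (j + 5)/(j^2 + 8*j + 16)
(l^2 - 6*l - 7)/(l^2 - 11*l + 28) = (l + 1)/(l - 4)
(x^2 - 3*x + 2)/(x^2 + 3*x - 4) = (x - 2)/(x + 4)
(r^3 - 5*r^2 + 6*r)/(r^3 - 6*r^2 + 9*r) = (r - 2)/(r - 3)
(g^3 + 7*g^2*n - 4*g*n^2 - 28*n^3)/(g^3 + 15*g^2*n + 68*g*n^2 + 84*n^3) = (g - 2*n)/(g + 6*n)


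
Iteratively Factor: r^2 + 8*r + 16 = (r + 4)*(r + 4)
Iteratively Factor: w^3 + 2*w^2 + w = (w + 1)*(w^2 + w) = w*(w + 1)*(w + 1)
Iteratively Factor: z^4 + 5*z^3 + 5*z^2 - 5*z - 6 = (z + 3)*(z^3 + 2*z^2 - z - 2) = (z - 1)*(z + 3)*(z^2 + 3*z + 2) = (z - 1)*(z + 1)*(z + 3)*(z + 2)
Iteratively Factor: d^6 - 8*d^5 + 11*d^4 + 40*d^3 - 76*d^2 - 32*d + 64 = (d + 1)*(d^5 - 9*d^4 + 20*d^3 + 20*d^2 - 96*d + 64) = (d + 1)*(d + 2)*(d^4 - 11*d^3 + 42*d^2 - 64*d + 32) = (d - 4)*(d + 1)*(d + 2)*(d^3 - 7*d^2 + 14*d - 8) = (d - 4)*(d - 2)*(d + 1)*(d + 2)*(d^2 - 5*d + 4) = (d - 4)*(d - 2)*(d - 1)*(d + 1)*(d + 2)*(d - 4)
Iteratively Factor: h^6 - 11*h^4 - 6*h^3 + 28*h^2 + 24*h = (h)*(h^5 - 11*h^3 - 6*h^2 + 28*h + 24) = h*(h + 2)*(h^4 - 2*h^3 - 7*h^2 + 8*h + 12) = h*(h + 2)^2*(h^3 - 4*h^2 + h + 6) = h*(h + 1)*(h + 2)^2*(h^2 - 5*h + 6) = h*(h - 3)*(h + 1)*(h + 2)^2*(h - 2)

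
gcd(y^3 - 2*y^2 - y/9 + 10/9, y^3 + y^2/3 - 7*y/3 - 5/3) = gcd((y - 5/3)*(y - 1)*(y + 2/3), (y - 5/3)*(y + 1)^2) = y - 5/3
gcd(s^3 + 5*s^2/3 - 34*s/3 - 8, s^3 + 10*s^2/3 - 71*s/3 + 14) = s - 3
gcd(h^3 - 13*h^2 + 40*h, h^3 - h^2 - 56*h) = h^2 - 8*h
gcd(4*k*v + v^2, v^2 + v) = v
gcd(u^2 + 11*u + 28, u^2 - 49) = u + 7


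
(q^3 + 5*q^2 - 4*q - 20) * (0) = 0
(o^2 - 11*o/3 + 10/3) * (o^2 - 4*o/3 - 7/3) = o^4 - 5*o^3 + 53*o^2/9 + 37*o/9 - 70/9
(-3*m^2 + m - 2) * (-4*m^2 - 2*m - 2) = 12*m^4 + 2*m^3 + 12*m^2 + 2*m + 4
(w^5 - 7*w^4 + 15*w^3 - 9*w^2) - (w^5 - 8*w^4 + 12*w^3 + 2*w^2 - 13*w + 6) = w^4 + 3*w^3 - 11*w^2 + 13*w - 6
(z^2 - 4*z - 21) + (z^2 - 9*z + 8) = 2*z^2 - 13*z - 13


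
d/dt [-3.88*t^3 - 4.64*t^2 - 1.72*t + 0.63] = -11.64*t^2 - 9.28*t - 1.72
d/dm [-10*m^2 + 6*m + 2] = 6 - 20*m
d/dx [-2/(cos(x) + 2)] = -2*sin(x)/(cos(x) + 2)^2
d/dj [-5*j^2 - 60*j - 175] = -10*j - 60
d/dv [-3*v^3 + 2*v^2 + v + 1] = -9*v^2 + 4*v + 1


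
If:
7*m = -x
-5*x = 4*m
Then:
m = 0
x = 0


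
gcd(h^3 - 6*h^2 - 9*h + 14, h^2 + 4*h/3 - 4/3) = h + 2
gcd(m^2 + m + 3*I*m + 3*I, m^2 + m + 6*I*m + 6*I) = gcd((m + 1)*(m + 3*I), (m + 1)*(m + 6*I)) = m + 1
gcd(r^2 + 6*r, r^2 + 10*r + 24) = r + 6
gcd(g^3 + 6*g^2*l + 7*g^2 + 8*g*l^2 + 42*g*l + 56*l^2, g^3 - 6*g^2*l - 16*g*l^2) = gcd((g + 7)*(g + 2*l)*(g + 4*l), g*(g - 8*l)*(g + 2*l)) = g + 2*l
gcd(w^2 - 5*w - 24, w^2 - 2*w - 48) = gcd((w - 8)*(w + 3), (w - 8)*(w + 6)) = w - 8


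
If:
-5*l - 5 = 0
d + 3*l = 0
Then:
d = 3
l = -1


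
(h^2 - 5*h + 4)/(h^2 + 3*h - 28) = (h - 1)/(h + 7)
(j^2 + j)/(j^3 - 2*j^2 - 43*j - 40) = j/(j^2 - 3*j - 40)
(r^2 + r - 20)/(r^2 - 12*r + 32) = (r + 5)/(r - 8)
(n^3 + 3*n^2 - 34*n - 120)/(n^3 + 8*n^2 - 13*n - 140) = (n^2 - 2*n - 24)/(n^2 + 3*n - 28)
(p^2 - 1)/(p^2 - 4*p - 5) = (p - 1)/(p - 5)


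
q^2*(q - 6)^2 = q^4 - 12*q^3 + 36*q^2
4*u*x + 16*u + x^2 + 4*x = (4*u + x)*(x + 4)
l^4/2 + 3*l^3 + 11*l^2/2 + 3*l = l*(l/2 + 1)*(l + 1)*(l + 3)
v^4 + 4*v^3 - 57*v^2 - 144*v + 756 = (v - 6)*(v - 3)*(v + 6)*(v + 7)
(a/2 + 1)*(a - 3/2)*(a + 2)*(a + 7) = a^4/2 + 19*a^3/4 + 31*a^2/4 - 10*a - 21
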